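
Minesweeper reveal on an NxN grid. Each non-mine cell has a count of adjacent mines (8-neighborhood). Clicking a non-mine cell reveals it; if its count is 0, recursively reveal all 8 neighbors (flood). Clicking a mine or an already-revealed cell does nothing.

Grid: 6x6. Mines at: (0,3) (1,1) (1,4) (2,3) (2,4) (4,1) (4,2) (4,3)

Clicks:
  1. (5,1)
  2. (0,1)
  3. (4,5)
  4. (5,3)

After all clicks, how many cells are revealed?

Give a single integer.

Click 1 (5,1) count=2: revealed 1 new [(5,1)] -> total=1
Click 2 (0,1) count=1: revealed 1 new [(0,1)] -> total=2
Click 3 (4,5) count=0: revealed 6 new [(3,4) (3,5) (4,4) (4,5) (5,4) (5,5)] -> total=8
Click 4 (5,3) count=2: revealed 1 new [(5,3)] -> total=9

Answer: 9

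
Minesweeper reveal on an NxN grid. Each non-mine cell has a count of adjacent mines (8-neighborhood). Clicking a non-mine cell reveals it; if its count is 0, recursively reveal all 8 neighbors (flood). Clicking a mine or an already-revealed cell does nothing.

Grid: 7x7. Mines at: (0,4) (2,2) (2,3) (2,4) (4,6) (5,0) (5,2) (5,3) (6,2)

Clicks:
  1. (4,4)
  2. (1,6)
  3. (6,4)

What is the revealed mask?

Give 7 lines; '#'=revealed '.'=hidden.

Answer: .....##
.....##
.....##
.....##
....#..
.......
....#..

Derivation:
Click 1 (4,4) count=1: revealed 1 new [(4,4)] -> total=1
Click 2 (1,6) count=0: revealed 8 new [(0,5) (0,6) (1,5) (1,6) (2,5) (2,6) (3,5) (3,6)] -> total=9
Click 3 (6,4) count=1: revealed 1 new [(6,4)] -> total=10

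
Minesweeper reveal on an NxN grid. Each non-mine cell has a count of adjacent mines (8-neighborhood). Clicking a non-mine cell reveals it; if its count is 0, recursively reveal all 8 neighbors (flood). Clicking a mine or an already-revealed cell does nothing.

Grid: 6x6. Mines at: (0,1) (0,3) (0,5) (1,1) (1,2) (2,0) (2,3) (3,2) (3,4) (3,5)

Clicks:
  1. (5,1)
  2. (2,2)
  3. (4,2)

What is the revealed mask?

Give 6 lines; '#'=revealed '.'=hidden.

Click 1 (5,1) count=0: revealed 14 new [(3,0) (3,1) (4,0) (4,1) (4,2) (4,3) (4,4) (4,5) (5,0) (5,1) (5,2) (5,3) (5,4) (5,5)] -> total=14
Click 2 (2,2) count=4: revealed 1 new [(2,2)] -> total=15
Click 3 (4,2) count=1: revealed 0 new [(none)] -> total=15

Answer: ......
......
..#...
##....
######
######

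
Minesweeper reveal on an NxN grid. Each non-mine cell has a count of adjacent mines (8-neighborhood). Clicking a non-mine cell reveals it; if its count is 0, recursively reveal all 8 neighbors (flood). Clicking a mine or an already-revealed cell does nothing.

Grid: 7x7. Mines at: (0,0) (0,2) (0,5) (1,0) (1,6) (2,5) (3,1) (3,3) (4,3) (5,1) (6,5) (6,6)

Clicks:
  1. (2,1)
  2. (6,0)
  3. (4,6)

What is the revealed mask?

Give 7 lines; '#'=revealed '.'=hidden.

Answer: .......
.......
.#.....
....###
....###
....###
#......

Derivation:
Click 1 (2,1) count=2: revealed 1 new [(2,1)] -> total=1
Click 2 (6,0) count=1: revealed 1 new [(6,0)] -> total=2
Click 3 (4,6) count=0: revealed 9 new [(3,4) (3,5) (3,6) (4,4) (4,5) (4,6) (5,4) (5,5) (5,6)] -> total=11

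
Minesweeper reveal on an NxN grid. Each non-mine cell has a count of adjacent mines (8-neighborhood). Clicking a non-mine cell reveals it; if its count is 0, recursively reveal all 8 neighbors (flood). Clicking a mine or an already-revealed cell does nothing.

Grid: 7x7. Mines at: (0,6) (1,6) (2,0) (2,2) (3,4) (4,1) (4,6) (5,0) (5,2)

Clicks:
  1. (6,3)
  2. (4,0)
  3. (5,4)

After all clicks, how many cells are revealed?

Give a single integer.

Answer: 12

Derivation:
Click 1 (6,3) count=1: revealed 1 new [(6,3)] -> total=1
Click 2 (4,0) count=2: revealed 1 new [(4,0)] -> total=2
Click 3 (5,4) count=0: revealed 10 new [(4,3) (4,4) (4,5) (5,3) (5,4) (5,5) (5,6) (6,4) (6,5) (6,6)] -> total=12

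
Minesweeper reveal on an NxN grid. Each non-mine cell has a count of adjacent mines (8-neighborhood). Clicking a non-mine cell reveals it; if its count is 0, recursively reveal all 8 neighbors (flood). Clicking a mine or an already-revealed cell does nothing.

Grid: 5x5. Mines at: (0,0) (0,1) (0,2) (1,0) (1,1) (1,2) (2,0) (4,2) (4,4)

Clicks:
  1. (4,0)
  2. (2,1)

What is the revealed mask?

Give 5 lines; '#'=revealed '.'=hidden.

Click 1 (4,0) count=0: revealed 4 new [(3,0) (3,1) (4,0) (4,1)] -> total=4
Click 2 (2,1) count=4: revealed 1 new [(2,1)] -> total=5

Answer: .....
.....
.#...
##...
##...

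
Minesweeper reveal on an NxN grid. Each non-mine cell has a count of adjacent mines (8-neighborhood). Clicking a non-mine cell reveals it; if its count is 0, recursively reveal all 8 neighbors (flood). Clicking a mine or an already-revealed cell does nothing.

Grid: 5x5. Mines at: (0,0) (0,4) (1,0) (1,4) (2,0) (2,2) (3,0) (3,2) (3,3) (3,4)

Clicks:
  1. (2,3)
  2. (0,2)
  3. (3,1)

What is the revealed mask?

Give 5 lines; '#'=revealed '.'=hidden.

Click 1 (2,3) count=5: revealed 1 new [(2,3)] -> total=1
Click 2 (0,2) count=0: revealed 6 new [(0,1) (0,2) (0,3) (1,1) (1,2) (1,3)] -> total=7
Click 3 (3,1) count=4: revealed 1 new [(3,1)] -> total=8

Answer: .###.
.###.
...#.
.#...
.....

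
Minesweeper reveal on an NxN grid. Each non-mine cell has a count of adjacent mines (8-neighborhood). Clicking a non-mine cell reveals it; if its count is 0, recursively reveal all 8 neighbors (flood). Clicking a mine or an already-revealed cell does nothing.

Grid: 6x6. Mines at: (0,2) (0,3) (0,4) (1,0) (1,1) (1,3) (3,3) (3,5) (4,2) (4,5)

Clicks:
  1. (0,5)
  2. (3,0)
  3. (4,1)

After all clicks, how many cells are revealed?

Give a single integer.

Answer: 9

Derivation:
Click 1 (0,5) count=1: revealed 1 new [(0,5)] -> total=1
Click 2 (3,0) count=0: revealed 8 new [(2,0) (2,1) (3,0) (3,1) (4,0) (4,1) (5,0) (5,1)] -> total=9
Click 3 (4,1) count=1: revealed 0 new [(none)] -> total=9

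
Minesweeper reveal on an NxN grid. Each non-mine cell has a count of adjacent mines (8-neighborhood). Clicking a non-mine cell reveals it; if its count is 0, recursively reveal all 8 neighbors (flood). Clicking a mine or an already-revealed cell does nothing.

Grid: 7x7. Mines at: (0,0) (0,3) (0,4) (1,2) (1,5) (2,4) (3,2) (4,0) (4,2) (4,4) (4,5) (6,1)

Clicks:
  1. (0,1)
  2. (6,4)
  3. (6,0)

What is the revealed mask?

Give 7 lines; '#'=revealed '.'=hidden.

Answer: .#.....
.......
.......
.......
.......
..#####
#.#####

Derivation:
Click 1 (0,1) count=2: revealed 1 new [(0,1)] -> total=1
Click 2 (6,4) count=0: revealed 10 new [(5,2) (5,3) (5,4) (5,5) (5,6) (6,2) (6,3) (6,4) (6,5) (6,6)] -> total=11
Click 3 (6,0) count=1: revealed 1 new [(6,0)] -> total=12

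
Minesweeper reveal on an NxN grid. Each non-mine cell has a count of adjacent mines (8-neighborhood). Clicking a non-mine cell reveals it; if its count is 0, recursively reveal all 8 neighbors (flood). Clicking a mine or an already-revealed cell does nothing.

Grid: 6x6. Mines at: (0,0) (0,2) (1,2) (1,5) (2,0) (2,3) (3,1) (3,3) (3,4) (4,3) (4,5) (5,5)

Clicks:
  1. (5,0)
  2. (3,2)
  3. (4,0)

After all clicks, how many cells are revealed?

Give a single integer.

Click 1 (5,0) count=0: revealed 6 new [(4,0) (4,1) (4,2) (5,0) (5,1) (5,2)] -> total=6
Click 2 (3,2) count=4: revealed 1 new [(3,2)] -> total=7
Click 3 (4,0) count=1: revealed 0 new [(none)] -> total=7

Answer: 7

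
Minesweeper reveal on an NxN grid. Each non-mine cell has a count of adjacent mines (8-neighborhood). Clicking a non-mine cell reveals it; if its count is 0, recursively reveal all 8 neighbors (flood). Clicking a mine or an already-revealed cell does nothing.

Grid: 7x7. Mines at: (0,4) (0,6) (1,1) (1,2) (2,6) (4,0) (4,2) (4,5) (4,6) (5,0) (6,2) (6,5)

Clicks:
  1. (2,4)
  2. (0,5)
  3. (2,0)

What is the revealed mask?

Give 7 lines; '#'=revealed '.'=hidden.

Answer: .....#.
...###.
#..###.
...###.
.......
.......
.......

Derivation:
Click 1 (2,4) count=0: revealed 9 new [(1,3) (1,4) (1,5) (2,3) (2,4) (2,5) (3,3) (3,4) (3,5)] -> total=9
Click 2 (0,5) count=2: revealed 1 new [(0,5)] -> total=10
Click 3 (2,0) count=1: revealed 1 new [(2,0)] -> total=11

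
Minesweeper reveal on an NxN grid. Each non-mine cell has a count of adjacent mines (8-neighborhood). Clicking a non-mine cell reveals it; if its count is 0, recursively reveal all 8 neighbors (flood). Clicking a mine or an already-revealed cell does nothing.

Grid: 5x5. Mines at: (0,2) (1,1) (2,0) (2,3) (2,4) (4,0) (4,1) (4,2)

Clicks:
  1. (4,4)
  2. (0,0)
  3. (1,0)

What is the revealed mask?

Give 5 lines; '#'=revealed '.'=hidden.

Click 1 (4,4) count=0: revealed 4 new [(3,3) (3,4) (4,3) (4,4)] -> total=4
Click 2 (0,0) count=1: revealed 1 new [(0,0)] -> total=5
Click 3 (1,0) count=2: revealed 1 new [(1,0)] -> total=6

Answer: #....
#....
.....
...##
...##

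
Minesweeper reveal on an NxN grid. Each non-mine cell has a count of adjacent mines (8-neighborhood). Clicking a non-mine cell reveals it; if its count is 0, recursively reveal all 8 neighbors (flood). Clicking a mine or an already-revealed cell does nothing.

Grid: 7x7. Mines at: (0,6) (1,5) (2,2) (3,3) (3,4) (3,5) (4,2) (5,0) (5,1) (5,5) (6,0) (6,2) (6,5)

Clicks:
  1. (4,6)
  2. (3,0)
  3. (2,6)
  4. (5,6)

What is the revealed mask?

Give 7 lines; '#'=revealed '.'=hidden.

Click 1 (4,6) count=2: revealed 1 new [(4,6)] -> total=1
Click 2 (3,0) count=0: revealed 16 new [(0,0) (0,1) (0,2) (0,3) (0,4) (1,0) (1,1) (1,2) (1,3) (1,4) (2,0) (2,1) (3,0) (3,1) (4,0) (4,1)] -> total=17
Click 3 (2,6) count=2: revealed 1 new [(2,6)] -> total=18
Click 4 (5,6) count=2: revealed 1 new [(5,6)] -> total=19

Answer: #####..
#####..
##....#
##.....
##....#
......#
.......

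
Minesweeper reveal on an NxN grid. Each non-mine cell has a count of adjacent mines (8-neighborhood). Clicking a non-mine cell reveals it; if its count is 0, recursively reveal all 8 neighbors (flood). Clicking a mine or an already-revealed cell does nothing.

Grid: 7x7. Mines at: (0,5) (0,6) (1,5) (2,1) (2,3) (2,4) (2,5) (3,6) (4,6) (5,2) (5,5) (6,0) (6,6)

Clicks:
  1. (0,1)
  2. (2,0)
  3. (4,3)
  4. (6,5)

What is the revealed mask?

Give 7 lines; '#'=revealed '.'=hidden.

Answer: #####..
#####..
#......
.......
...#...
.......
.....#.

Derivation:
Click 1 (0,1) count=0: revealed 10 new [(0,0) (0,1) (0,2) (0,3) (0,4) (1,0) (1,1) (1,2) (1,3) (1,4)] -> total=10
Click 2 (2,0) count=1: revealed 1 new [(2,0)] -> total=11
Click 3 (4,3) count=1: revealed 1 new [(4,3)] -> total=12
Click 4 (6,5) count=2: revealed 1 new [(6,5)] -> total=13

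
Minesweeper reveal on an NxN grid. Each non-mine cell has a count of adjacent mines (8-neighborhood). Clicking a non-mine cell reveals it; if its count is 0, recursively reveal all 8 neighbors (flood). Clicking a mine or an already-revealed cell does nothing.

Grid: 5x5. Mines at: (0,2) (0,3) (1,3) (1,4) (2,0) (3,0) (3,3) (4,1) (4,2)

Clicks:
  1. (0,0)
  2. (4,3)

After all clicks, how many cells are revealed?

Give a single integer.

Click 1 (0,0) count=0: revealed 4 new [(0,0) (0,1) (1,0) (1,1)] -> total=4
Click 2 (4,3) count=2: revealed 1 new [(4,3)] -> total=5

Answer: 5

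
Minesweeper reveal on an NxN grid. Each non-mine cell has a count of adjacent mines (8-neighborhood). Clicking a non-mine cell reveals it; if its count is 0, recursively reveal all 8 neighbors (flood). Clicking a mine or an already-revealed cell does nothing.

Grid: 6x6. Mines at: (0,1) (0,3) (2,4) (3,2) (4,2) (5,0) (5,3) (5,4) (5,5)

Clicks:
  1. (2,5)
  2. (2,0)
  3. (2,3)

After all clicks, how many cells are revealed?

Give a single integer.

Answer: 10

Derivation:
Click 1 (2,5) count=1: revealed 1 new [(2,5)] -> total=1
Click 2 (2,0) count=0: revealed 8 new [(1,0) (1,1) (2,0) (2,1) (3,0) (3,1) (4,0) (4,1)] -> total=9
Click 3 (2,3) count=2: revealed 1 new [(2,3)] -> total=10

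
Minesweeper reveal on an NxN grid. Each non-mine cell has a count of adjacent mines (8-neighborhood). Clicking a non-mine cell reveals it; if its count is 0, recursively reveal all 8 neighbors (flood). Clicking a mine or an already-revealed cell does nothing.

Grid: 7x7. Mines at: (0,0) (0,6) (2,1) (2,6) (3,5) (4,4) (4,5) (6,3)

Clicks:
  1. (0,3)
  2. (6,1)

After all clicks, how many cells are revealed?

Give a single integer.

Answer: 30

Derivation:
Click 1 (0,3) count=0: revealed 17 new [(0,1) (0,2) (0,3) (0,4) (0,5) (1,1) (1,2) (1,3) (1,4) (1,5) (2,2) (2,3) (2,4) (2,5) (3,2) (3,3) (3,4)] -> total=17
Click 2 (6,1) count=0: revealed 13 new [(3,0) (3,1) (4,0) (4,1) (4,2) (4,3) (5,0) (5,1) (5,2) (5,3) (6,0) (6,1) (6,2)] -> total=30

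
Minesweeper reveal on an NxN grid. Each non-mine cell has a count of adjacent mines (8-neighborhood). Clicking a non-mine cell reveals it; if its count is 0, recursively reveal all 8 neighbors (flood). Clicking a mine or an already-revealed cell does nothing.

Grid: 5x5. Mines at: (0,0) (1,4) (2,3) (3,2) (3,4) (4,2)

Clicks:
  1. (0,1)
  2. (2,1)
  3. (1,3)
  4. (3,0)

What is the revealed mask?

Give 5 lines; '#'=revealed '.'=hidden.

Answer: .#...
##.#.
##...
##...
##...

Derivation:
Click 1 (0,1) count=1: revealed 1 new [(0,1)] -> total=1
Click 2 (2,1) count=1: revealed 1 new [(2,1)] -> total=2
Click 3 (1,3) count=2: revealed 1 new [(1,3)] -> total=3
Click 4 (3,0) count=0: revealed 7 new [(1,0) (1,1) (2,0) (3,0) (3,1) (4,0) (4,1)] -> total=10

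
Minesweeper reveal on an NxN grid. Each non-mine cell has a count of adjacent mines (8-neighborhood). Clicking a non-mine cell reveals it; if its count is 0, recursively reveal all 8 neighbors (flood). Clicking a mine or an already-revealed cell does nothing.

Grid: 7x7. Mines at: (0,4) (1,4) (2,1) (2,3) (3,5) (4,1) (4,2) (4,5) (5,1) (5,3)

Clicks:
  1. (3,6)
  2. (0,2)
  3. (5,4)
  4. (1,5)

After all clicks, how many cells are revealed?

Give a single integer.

Answer: 11

Derivation:
Click 1 (3,6) count=2: revealed 1 new [(3,6)] -> total=1
Click 2 (0,2) count=0: revealed 8 new [(0,0) (0,1) (0,2) (0,3) (1,0) (1,1) (1,2) (1,3)] -> total=9
Click 3 (5,4) count=2: revealed 1 new [(5,4)] -> total=10
Click 4 (1,5) count=2: revealed 1 new [(1,5)] -> total=11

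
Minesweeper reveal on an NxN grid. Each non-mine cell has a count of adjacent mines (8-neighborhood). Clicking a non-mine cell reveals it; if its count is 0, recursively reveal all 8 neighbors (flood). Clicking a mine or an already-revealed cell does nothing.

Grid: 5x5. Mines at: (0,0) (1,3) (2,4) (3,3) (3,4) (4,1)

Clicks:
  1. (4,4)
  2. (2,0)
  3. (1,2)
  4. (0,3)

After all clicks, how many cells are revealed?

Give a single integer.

Click 1 (4,4) count=2: revealed 1 new [(4,4)] -> total=1
Click 2 (2,0) count=0: revealed 9 new [(1,0) (1,1) (1,2) (2,0) (2,1) (2,2) (3,0) (3,1) (3,2)] -> total=10
Click 3 (1,2) count=1: revealed 0 new [(none)] -> total=10
Click 4 (0,3) count=1: revealed 1 new [(0,3)] -> total=11

Answer: 11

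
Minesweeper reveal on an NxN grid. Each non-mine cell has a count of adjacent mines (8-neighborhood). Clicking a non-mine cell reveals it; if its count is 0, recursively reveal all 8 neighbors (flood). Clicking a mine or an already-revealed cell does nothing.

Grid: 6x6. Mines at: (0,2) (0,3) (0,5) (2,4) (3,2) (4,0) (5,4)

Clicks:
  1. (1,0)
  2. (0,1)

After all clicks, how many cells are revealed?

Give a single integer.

Answer: 8

Derivation:
Click 1 (1,0) count=0: revealed 8 new [(0,0) (0,1) (1,0) (1,1) (2,0) (2,1) (3,0) (3,1)] -> total=8
Click 2 (0,1) count=1: revealed 0 new [(none)] -> total=8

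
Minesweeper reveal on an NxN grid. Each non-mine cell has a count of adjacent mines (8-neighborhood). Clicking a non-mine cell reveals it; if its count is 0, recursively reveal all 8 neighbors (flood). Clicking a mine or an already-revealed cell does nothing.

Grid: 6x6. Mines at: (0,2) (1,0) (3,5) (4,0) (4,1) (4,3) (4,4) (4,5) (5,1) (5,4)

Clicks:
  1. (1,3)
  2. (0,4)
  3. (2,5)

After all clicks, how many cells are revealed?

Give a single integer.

Click 1 (1,3) count=1: revealed 1 new [(1,3)] -> total=1
Click 2 (0,4) count=0: revealed 16 new [(0,3) (0,4) (0,5) (1,1) (1,2) (1,4) (1,5) (2,1) (2,2) (2,3) (2,4) (2,5) (3,1) (3,2) (3,3) (3,4)] -> total=17
Click 3 (2,5) count=1: revealed 0 new [(none)] -> total=17

Answer: 17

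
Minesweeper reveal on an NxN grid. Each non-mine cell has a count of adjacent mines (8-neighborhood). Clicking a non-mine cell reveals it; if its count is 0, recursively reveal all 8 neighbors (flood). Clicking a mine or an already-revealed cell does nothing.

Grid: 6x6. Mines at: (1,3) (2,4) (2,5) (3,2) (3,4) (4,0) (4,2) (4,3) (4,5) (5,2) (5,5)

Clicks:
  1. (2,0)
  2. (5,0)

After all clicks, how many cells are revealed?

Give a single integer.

Click 1 (2,0) count=0: revealed 11 new [(0,0) (0,1) (0,2) (1,0) (1,1) (1,2) (2,0) (2,1) (2,2) (3,0) (3,1)] -> total=11
Click 2 (5,0) count=1: revealed 1 new [(5,0)] -> total=12

Answer: 12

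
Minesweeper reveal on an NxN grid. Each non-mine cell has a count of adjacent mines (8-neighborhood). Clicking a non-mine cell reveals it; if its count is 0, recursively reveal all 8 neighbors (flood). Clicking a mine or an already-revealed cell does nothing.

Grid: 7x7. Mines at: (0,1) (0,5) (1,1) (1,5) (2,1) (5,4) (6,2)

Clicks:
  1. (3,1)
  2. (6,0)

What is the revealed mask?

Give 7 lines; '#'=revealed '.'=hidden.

Answer: ..###..
..###..
..#####
#######
#######
####.##
##...##

Derivation:
Click 1 (3,1) count=1: revealed 1 new [(3,1)] -> total=1
Click 2 (6,0) count=0: revealed 34 new [(0,2) (0,3) (0,4) (1,2) (1,3) (1,4) (2,2) (2,3) (2,4) (2,5) (2,6) (3,0) (3,2) (3,3) (3,4) (3,5) (3,6) (4,0) (4,1) (4,2) (4,3) (4,4) (4,5) (4,6) (5,0) (5,1) (5,2) (5,3) (5,5) (5,6) (6,0) (6,1) (6,5) (6,6)] -> total=35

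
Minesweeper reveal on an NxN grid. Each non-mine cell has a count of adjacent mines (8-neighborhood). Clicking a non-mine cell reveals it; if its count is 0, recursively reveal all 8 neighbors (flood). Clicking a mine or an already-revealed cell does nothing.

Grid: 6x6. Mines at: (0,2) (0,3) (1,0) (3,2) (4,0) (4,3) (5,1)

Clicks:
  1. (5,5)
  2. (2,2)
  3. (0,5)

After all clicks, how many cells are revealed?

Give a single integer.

Answer: 16

Derivation:
Click 1 (5,5) count=0: revealed 15 new [(0,4) (0,5) (1,3) (1,4) (1,5) (2,3) (2,4) (2,5) (3,3) (3,4) (3,5) (4,4) (4,5) (5,4) (5,5)] -> total=15
Click 2 (2,2) count=1: revealed 1 new [(2,2)] -> total=16
Click 3 (0,5) count=0: revealed 0 new [(none)] -> total=16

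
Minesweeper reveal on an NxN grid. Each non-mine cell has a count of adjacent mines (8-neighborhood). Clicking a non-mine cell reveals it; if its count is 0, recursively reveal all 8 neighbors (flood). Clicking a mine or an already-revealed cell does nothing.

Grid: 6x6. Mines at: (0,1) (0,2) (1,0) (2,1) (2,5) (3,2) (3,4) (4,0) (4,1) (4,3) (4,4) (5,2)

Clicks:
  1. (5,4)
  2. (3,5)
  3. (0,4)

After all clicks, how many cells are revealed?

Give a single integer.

Answer: 8

Derivation:
Click 1 (5,4) count=2: revealed 1 new [(5,4)] -> total=1
Click 2 (3,5) count=3: revealed 1 new [(3,5)] -> total=2
Click 3 (0,4) count=0: revealed 6 new [(0,3) (0,4) (0,5) (1,3) (1,4) (1,5)] -> total=8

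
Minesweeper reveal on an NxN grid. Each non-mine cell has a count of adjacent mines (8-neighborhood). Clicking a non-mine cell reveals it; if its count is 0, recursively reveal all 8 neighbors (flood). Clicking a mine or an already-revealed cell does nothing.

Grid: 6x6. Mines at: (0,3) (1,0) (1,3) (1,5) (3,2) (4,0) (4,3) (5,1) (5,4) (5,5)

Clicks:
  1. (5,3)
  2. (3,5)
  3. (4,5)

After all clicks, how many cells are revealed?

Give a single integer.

Answer: 7

Derivation:
Click 1 (5,3) count=2: revealed 1 new [(5,3)] -> total=1
Click 2 (3,5) count=0: revealed 6 new [(2,4) (2,5) (3,4) (3,5) (4,4) (4,5)] -> total=7
Click 3 (4,5) count=2: revealed 0 new [(none)] -> total=7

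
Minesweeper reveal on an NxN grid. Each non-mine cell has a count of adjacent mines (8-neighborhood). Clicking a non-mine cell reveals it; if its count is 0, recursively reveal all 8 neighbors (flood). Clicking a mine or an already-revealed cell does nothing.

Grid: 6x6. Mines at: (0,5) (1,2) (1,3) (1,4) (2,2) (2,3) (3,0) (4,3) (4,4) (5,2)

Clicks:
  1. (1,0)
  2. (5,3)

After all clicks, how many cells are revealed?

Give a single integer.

Click 1 (1,0) count=0: revealed 6 new [(0,0) (0,1) (1,0) (1,1) (2,0) (2,1)] -> total=6
Click 2 (5,3) count=3: revealed 1 new [(5,3)] -> total=7

Answer: 7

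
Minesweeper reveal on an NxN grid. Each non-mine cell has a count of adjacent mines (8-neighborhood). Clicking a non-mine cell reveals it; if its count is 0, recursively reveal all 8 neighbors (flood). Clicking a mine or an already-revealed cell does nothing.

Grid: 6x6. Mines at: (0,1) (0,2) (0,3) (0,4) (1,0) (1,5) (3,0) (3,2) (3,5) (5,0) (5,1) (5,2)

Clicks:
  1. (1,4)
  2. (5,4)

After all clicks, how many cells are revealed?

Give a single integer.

Click 1 (1,4) count=3: revealed 1 new [(1,4)] -> total=1
Click 2 (5,4) count=0: revealed 6 new [(4,3) (4,4) (4,5) (5,3) (5,4) (5,5)] -> total=7

Answer: 7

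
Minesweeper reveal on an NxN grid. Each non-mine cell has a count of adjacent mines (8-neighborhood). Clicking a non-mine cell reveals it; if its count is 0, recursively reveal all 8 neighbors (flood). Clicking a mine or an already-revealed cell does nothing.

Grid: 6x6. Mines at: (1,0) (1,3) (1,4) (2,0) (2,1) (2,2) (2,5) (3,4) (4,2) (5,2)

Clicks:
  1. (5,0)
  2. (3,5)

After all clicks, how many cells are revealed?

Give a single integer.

Answer: 7

Derivation:
Click 1 (5,0) count=0: revealed 6 new [(3,0) (3,1) (4,0) (4,1) (5,0) (5,1)] -> total=6
Click 2 (3,5) count=2: revealed 1 new [(3,5)] -> total=7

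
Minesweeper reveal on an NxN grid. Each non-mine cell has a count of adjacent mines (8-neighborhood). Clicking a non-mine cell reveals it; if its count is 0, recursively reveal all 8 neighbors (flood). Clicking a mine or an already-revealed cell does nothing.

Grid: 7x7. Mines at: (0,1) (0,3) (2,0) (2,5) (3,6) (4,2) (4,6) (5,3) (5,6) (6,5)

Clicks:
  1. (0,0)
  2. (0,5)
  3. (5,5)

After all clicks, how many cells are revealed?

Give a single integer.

Answer: 8

Derivation:
Click 1 (0,0) count=1: revealed 1 new [(0,0)] -> total=1
Click 2 (0,5) count=0: revealed 6 new [(0,4) (0,5) (0,6) (1,4) (1,5) (1,6)] -> total=7
Click 3 (5,5) count=3: revealed 1 new [(5,5)] -> total=8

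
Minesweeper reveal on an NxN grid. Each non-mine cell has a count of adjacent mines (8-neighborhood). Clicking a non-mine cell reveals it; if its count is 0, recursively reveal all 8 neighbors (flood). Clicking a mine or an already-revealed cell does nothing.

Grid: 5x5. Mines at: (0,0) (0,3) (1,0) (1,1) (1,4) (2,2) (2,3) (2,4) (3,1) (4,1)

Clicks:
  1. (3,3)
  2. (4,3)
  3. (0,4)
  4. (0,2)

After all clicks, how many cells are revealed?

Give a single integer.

Click 1 (3,3) count=3: revealed 1 new [(3,3)] -> total=1
Click 2 (4,3) count=0: revealed 5 new [(3,2) (3,4) (4,2) (4,3) (4,4)] -> total=6
Click 3 (0,4) count=2: revealed 1 new [(0,4)] -> total=7
Click 4 (0,2) count=2: revealed 1 new [(0,2)] -> total=8

Answer: 8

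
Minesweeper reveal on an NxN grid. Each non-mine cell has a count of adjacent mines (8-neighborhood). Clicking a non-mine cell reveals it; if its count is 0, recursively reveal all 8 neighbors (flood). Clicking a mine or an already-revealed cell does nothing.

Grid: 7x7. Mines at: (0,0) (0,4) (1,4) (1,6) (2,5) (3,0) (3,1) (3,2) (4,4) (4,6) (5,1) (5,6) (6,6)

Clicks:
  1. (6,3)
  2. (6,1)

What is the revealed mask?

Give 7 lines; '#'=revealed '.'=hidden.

Answer: .......
.......
.......
.......
.......
..####.
.#####.

Derivation:
Click 1 (6,3) count=0: revealed 8 new [(5,2) (5,3) (5,4) (5,5) (6,2) (6,3) (6,4) (6,5)] -> total=8
Click 2 (6,1) count=1: revealed 1 new [(6,1)] -> total=9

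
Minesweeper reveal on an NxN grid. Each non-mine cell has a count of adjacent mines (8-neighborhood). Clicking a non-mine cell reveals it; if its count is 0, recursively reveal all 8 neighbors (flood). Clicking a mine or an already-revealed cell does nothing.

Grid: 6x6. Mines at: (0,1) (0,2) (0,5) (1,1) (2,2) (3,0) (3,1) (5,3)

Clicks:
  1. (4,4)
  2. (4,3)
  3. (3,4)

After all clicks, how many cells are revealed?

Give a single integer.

Click 1 (4,4) count=1: revealed 1 new [(4,4)] -> total=1
Click 2 (4,3) count=1: revealed 1 new [(4,3)] -> total=2
Click 3 (3,4) count=0: revealed 12 new [(1,3) (1,4) (1,5) (2,3) (2,4) (2,5) (3,3) (3,4) (3,5) (4,5) (5,4) (5,5)] -> total=14

Answer: 14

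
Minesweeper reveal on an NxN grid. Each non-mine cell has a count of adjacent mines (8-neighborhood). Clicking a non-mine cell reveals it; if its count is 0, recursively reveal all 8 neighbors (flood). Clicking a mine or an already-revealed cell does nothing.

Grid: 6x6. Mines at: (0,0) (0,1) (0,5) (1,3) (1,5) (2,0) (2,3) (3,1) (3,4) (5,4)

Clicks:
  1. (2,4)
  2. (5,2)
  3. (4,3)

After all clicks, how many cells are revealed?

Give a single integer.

Click 1 (2,4) count=4: revealed 1 new [(2,4)] -> total=1
Click 2 (5,2) count=0: revealed 8 new [(4,0) (4,1) (4,2) (4,3) (5,0) (5,1) (5,2) (5,3)] -> total=9
Click 3 (4,3) count=2: revealed 0 new [(none)] -> total=9

Answer: 9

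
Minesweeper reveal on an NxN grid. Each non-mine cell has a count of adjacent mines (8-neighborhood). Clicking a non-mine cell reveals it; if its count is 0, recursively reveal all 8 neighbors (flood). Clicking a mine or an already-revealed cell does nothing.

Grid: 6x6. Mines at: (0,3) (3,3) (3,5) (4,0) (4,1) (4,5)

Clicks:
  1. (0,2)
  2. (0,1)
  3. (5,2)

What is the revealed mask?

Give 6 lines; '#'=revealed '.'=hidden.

Click 1 (0,2) count=1: revealed 1 new [(0,2)] -> total=1
Click 2 (0,1) count=0: revealed 11 new [(0,0) (0,1) (1,0) (1,1) (1,2) (2,0) (2,1) (2,2) (3,0) (3,1) (3,2)] -> total=12
Click 3 (5,2) count=1: revealed 1 new [(5,2)] -> total=13

Answer: ###...
###...
###...
###...
......
..#...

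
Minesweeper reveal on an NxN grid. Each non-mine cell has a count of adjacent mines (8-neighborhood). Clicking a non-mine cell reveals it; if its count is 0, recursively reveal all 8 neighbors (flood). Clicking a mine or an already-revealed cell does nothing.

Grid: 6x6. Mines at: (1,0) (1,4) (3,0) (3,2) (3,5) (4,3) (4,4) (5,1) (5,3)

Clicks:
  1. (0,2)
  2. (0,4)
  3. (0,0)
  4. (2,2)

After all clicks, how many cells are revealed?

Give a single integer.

Answer: 11

Derivation:
Click 1 (0,2) count=0: revealed 9 new [(0,1) (0,2) (0,3) (1,1) (1,2) (1,3) (2,1) (2,2) (2,3)] -> total=9
Click 2 (0,4) count=1: revealed 1 new [(0,4)] -> total=10
Click 3 (0,0) count=1: revealed 1 new [(0,0)] -> total=11
Click 4 (2,2) count=1: revealed 0 new [(none)] -> total=11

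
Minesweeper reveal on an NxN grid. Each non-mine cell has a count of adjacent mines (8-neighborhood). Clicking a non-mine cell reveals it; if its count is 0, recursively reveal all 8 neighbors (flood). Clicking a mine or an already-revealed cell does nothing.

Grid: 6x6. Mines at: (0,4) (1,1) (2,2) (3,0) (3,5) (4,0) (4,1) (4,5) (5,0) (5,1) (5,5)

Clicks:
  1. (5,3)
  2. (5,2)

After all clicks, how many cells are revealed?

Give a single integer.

Answer: 9

Derivation:
Click 1 (5,3) count=0: revealed 9 new [(3,2) (3,3) (3,4) (4,2) (4,3) (4,4) (5,2) (5,3) (5,4)] -> total=9
Click 2 (5,2) count=2: revealed 0 new [(none)] -> total=9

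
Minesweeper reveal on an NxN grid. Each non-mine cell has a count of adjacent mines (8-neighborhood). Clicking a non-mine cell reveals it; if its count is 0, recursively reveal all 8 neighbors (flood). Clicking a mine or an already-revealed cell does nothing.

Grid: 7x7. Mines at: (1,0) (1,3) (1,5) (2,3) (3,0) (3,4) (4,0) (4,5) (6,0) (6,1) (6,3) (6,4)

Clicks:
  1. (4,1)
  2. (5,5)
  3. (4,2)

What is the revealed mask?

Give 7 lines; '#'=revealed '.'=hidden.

Click 1 (4,1) count=2: revealed 1 new [(4,1)] -> total=1
Click 2 (5,5) count=2: revealed 1 new [(5,5)] -> total=2
Click 3 (4,2) count=0: revealed 8 new [(3,1) (3,2) (3,3) (4,2) (4,3) (5,1) (5,2) (5,3)] -> total=10

Answer: .......
.......
.......
.###...
.###...
.###.#.
.......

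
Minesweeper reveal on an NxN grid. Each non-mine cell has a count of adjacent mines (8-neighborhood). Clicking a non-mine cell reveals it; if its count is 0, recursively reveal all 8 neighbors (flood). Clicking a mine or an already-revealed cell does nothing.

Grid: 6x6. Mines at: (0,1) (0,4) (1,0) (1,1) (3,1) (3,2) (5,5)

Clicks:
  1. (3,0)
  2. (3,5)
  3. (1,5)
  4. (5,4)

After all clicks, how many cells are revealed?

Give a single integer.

Click 1 (3,0) count=1: revealed 1 new [(3,0)] -> total=1
Click 2 (3,5) count=0: revealed 12 new [(1,3) (1,4) (1,5) (2,3) (2,4) (2,5) (3,3) (3,4) (3,5) (4,3) (4,4) (4,5)] -> total=13
Click 3 (1,5) count=1: revealed 0 new [(none)] -> total=13
Click 4 (5,4) count=1: revealed 1 new [(5,4)] -> total=14

Answer: 14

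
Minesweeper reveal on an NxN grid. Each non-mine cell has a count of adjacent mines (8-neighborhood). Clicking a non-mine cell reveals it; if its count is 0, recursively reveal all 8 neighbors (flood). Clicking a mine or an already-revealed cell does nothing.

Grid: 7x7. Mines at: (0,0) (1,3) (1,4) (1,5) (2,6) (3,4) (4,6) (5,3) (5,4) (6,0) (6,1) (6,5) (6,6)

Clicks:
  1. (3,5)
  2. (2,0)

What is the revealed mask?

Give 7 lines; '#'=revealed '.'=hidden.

Answer: .......
###....
####...
####.#.
####...
###....
.......

Derivation:
Click 1 (3,5) count=3: revealed 1 new [(3,5)] -> total=1
Click 2 (2,0) count=0: revealed 18 new [(1,0) (1,1) (1,2) (2,0) (2,1) (2,2) (2,3) (3,0) (3,1) (3,2) (3,3) (4,0) (4,1) (4,2) (4,3) (5,0) (5,1) (5,2)] -> total=19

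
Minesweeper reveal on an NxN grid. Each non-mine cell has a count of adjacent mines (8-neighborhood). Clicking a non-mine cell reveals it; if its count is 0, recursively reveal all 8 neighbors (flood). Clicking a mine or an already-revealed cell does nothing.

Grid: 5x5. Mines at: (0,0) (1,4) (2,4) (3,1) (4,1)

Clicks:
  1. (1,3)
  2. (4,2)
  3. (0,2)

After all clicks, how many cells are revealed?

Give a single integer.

Click 1 (1,3) count=2: revealed 1 new [(1,3)] -> total=1
Click 2 (4,2) count=2: revealed 1 new [(4,2)] -> total=2
Click 3 (0,2) count=0: revealed 8 new [(0,1) (0,2) (0,3) (1,1) (1,2) (2,1) (2,2) (2,3)] -> total=10

Answer: 10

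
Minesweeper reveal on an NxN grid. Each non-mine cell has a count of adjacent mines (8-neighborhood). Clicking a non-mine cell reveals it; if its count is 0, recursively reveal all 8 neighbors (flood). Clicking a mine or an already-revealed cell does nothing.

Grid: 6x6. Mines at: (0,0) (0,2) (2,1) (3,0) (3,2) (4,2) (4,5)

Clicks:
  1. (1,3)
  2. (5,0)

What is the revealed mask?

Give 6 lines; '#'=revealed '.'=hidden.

Answer: ......
...#..
......
......
##....
##....

Derivation:
Click 1 (1,3) count=1: revealed 1 new [(1,3)] -> total=1
Click 2 (5,0) count=0: revealed 4 new [(4,0) (4,1) (5,0) (5,1)] -> total=5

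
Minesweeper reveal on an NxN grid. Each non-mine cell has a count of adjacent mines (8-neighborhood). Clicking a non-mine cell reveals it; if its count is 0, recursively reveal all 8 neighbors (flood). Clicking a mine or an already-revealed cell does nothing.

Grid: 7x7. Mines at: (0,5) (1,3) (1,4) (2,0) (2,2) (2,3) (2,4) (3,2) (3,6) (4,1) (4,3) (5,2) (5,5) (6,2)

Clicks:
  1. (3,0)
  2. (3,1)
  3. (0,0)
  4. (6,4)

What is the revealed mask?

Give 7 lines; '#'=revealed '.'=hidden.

Answer: ###....
###....
.......
##.....
.......
.......
....#..

Derivation:
Click 1 (3,0) count=2: revealed 1 new [(3,0)] -> total=1
Click 2 (3,1) count=4: revealed 1 new [(3,1)] -> total=2
Click 3 (0,0) count=0: revealed 6 new [(0,0) (0,1) (0,2) (1,0) (1,1) (1,2)] -> total=8
Click 4 (6,4) count=1: revealed 1 new [(6,4)] -> total=9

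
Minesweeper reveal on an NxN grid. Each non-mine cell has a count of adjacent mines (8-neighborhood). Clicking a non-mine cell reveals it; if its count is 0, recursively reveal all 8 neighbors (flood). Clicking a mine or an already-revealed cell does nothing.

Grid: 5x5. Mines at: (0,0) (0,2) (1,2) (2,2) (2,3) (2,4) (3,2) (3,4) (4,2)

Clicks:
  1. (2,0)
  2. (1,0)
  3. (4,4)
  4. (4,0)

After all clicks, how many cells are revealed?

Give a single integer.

Click 1 (2,0) count=0: revealed 8 new [(1,0) (1,1) (2,0) (2,1) (3,0) (3,1) (4,0) (4,1)] -> total=8
Click 2 (1,0) count=1: revealed 0 new [(none)] -> total=8
Click 3 (4,4) count=1: revealed 1 new [(4,4)] -> total=9
Click 4 (4,0) count=0: revealed 0 new [(none)] -> total=9

Answer: 9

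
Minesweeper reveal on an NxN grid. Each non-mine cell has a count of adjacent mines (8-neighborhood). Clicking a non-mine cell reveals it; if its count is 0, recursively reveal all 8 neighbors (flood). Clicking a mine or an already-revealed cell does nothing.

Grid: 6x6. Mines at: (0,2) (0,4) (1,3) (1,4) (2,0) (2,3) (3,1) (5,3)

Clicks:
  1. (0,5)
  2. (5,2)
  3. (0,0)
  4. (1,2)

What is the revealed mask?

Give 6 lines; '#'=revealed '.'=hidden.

Answer: ##...#
###...
......
......
......
..#...

Derivation:
Click 1 (0,5) count=2: revealed 1 new [(0,5)] -> total=1
Click 2 (5,2) count=1: revealed 1 new [(5,2)] -> total=2
Click 3 (0,0) count=0: revealed 4 new [(0,0) (0,1) (1,0) (1,1)] -> total=6
Click 4 (1,2) count=3: revealed 1 new [(1,2)] -> total=7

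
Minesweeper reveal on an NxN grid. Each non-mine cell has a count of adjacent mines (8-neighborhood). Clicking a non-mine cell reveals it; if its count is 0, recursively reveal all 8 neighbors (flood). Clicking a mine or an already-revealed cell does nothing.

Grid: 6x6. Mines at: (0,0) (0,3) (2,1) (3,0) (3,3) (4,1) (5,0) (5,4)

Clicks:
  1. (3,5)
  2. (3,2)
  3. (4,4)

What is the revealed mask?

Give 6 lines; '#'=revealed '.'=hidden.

Answer: ....##
....##
....##
..#.##
....##
......

Derivation:
Click 1 (3,5) count=0: revealed 10 new [(0,4) (0,5) (1,4) (1,5) (2,4) (2,5) (3,4) (3,5) (4,4) (4,5)] -> total=10
Click 2 (3,2) count=3: revealed 1 new [(3,2)] -> total=11
Click 3 (4,4) count=2: revealed 0 new [(none)] -> total=11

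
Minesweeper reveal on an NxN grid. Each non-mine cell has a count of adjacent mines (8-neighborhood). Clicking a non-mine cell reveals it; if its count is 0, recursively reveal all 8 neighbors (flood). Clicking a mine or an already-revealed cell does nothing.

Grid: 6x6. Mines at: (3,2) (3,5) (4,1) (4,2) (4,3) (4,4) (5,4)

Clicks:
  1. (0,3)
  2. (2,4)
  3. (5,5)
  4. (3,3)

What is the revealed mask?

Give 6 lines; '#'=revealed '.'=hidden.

Answer: ######
######
######
##.#..
......
.....#

Derivation:
Click 1 (0,3) count=0: revealed 20 new [(0,0) (0,1) (0,2) (0,3) (0,4) (0,5) (1,0) (1,1) (1,2) (1,3) (1,4) (1,5) (2,0) (2,1) (2,2) (2,3) (2,4) (2,5) (3,0) (3,1)] -> total=20
Click 2 (2,4) count=1: revealed 0 new [(none)] -> total=20
Click 3 (5,5) count=2: revealed 1 new [(5,5)] -> total=21
Click 4 (3,3) count=4: revealed 1 new [(3,3)] -> total=22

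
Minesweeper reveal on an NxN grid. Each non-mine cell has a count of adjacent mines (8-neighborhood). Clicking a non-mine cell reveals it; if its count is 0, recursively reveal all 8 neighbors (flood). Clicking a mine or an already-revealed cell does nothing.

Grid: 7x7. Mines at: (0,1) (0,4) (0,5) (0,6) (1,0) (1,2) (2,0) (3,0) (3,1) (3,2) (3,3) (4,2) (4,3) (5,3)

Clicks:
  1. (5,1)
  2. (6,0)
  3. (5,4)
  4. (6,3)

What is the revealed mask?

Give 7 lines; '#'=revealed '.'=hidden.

Click 1 (5,1) count=1: revealed 1 new [(5,1)] -> total=1
Click 2 (6,0) count=0: revealed 7 new [(4,0) (4,1) (5,0) (5,2) (6,0) (6,1) (6,2)] -> total=8
Click 3 (5,4) count=2: revealed 1 new [(5,4)] -> total=9
Click 4 (6,3) count=1: revealed 1 new [(6,3)] -> total=10

Answer: .......
.......
.......
.......
##.....
###.#..
####...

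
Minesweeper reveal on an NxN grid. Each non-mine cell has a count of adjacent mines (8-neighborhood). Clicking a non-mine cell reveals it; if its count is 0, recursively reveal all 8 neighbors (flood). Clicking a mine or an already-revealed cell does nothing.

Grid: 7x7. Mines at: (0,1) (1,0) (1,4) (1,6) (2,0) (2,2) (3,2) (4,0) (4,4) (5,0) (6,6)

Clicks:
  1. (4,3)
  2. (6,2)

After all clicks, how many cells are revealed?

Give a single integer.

Answer: 13

Derivation:
Click 1 (4,3) count=2: revealed 1 new [(4,3)] -> total=1
Click 2 (6,2) count=0: revealed 12 new [(4,1) (4,2) (5,1) (5,2) (5,3) (5,4) (5,5) (6,1) (6,2) (6,3) (6,4) (6,5)] -> total=13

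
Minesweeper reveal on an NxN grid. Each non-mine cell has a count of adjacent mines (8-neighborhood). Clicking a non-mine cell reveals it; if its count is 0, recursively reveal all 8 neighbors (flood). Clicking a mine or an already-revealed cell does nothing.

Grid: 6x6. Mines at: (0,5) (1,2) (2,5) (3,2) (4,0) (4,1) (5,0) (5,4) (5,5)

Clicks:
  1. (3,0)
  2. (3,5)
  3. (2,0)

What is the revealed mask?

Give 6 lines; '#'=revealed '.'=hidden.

Click 1 (3,0) count=2: revealed 1 new [(3,0)] -> total=1
Click 2 (3,5) count=1: revealed 1 new [(3,5)] -> total=2
Click 3 (2,0) count=0: revealed 7 new [(0,0) (0,1) (1,0) (1,1) (2,0) (2,1) (3,1)] -> total=9

Answer: ##....
##....
##....
##...#
......
......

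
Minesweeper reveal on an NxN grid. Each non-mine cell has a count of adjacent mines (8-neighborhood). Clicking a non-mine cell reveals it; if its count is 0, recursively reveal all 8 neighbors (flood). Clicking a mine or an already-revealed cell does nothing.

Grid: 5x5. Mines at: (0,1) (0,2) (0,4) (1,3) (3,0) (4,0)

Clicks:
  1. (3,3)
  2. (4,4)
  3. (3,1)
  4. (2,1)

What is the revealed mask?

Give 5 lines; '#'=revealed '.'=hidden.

Click 1 (3,3) count=0: revealed 12 new [(2,1) (2,2) (2,3) (2,4) (3,1) (3,2) (3,3) (3,4) (4,1) (4,2) (4,3) (4,4)] -> total=12
Click 2 (4,4) count=0: revealed 0 new [(none)] -> total=12
Click 3 (3,1) count=2: revealed 0 new [(none)] -> total=12
Click 4 (2,1) count=1: revealed 0 new [(none)] -> total=12

Answer: .....
.....
.####
.####
.####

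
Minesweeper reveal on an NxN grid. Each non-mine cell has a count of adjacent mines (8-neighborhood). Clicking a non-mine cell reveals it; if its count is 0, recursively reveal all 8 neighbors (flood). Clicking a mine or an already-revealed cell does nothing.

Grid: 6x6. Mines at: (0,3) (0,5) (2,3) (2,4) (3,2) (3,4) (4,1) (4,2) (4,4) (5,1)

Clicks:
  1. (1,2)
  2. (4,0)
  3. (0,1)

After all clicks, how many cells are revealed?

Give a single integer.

Answer: 12

Derivation:
Click 1 (1,2) count=2: revealed 1 new [(1,2)] -> total=1
Click 2 (4,0) count=2: revealed 1 new [(4,0)] -> total=2
Click 3 (0,1) count=0: revealed 10 new [(0,0) (0,1) (0,2) (1,0) (1,1) (2,0) (2,1) (2,2) (3,0) (3,1)] -> total=12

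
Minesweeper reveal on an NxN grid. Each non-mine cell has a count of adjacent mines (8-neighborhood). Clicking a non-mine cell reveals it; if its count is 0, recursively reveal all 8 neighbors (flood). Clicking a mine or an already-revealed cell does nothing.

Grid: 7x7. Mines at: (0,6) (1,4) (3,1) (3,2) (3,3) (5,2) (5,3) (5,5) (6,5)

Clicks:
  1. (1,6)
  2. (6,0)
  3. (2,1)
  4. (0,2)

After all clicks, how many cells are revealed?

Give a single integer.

Answer: 19

Derivation:
Click 1 (1,6) count=1: revealed 1 new [(1,6)] -> total=1
Click 2 (6,0) count=0: revealed 6 new [(4,0) (4,1) (5,0) (5,1) (6,0) (6,1)] -> total=7
Click 3 (2,1) count=2: revealed 1 new [(2,1)] -> total=8
Click 4 (0,2) count=0: revealed 11 new [(0,0) (0,1) (0,2) (0,3) (1,0) (1,1) (1,2) (1,3) (2,0) (2,2) (2,3)] -> total=19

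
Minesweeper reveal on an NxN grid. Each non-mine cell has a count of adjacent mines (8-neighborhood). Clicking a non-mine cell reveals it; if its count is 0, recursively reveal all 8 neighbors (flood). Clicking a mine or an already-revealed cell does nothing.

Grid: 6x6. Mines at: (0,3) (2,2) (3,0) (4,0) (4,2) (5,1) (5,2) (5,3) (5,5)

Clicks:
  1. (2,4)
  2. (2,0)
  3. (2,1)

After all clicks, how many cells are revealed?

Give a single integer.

Answer: 16

Derivation:
Click 1 (2,4) count=0: revealed 14 new [(0,4) (0,5) (1,3) (1,4) (1,5) (2,3) (2,4) (2,5) (3,3) (3,4) (3,5) (4,3) (4,4) (4,5)] -> total=14
Click 2 (2,0) count=1: revealed 1 new [(2,0)] -> total=15
Click 3 (2,1) count=2: revealed 1 new [(2,1)] -> total=16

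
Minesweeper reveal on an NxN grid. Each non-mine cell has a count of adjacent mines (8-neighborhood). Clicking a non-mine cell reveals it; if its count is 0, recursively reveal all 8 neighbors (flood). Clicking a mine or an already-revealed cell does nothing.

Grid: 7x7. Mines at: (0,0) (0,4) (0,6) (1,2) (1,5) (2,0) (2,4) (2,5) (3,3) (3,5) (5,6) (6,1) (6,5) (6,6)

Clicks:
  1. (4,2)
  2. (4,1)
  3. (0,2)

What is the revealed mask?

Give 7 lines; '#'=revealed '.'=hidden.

Answer: ..#....
.......
.......
###....
###....
###....
.......

Derivation:
Click 1 (4,2) count=1: revealed 1 new [(4,2)] -> total=1
Click 2 (4,1) count=0: revealed 8 new [(3,0) (3,1) (3,2) (4,0) (4,1) (5,0) (5,1) (5,2)] -> total=9
Click 3 (0,2) count=1: revealed 1 new [(0,2)] -> total=10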